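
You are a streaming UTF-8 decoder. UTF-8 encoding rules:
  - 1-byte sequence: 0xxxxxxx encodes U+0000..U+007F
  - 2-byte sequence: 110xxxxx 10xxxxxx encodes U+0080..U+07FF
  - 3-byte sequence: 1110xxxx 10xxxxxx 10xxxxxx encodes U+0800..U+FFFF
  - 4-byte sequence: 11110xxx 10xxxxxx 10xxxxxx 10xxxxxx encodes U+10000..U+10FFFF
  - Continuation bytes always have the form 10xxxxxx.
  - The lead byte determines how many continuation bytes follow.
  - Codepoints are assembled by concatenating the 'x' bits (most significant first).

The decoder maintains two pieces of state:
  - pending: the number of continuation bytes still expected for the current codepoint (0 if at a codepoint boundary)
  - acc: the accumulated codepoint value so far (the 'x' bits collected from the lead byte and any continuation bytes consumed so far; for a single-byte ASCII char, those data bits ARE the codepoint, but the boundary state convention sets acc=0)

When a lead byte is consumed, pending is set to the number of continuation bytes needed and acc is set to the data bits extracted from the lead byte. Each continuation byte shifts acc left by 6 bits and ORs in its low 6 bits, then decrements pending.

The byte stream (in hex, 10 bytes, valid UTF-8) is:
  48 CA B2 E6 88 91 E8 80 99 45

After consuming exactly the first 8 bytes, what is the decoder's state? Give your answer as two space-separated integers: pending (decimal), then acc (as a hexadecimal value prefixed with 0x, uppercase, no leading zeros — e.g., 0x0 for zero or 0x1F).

Byte[0]=48: 1-byte. pending=0, acc=0x0
Byte[1]=CA: 2-byte lead. pending=1, acc=0xA
Byte[2]=B2: continuation. acc=(acc<<6)|0x32=0x2B2, pending=0
Byte[3]=E6: 3-byte lead. pending=2, acc=0x6
Byte[4]=88: continuation. acc=(acc<<6)|0x08=0x188, pending=1
Byte[5]=91: continuation. acc=(acc<<6)|0x11=0x6211, pending=0
Byte[6]=E8: 3-byte lead. pending=2, acc=0x8
Byte[7]=80: continuation. acc=(acc<<6)|0x00=0x200, pending=1

Answer: 1 0x200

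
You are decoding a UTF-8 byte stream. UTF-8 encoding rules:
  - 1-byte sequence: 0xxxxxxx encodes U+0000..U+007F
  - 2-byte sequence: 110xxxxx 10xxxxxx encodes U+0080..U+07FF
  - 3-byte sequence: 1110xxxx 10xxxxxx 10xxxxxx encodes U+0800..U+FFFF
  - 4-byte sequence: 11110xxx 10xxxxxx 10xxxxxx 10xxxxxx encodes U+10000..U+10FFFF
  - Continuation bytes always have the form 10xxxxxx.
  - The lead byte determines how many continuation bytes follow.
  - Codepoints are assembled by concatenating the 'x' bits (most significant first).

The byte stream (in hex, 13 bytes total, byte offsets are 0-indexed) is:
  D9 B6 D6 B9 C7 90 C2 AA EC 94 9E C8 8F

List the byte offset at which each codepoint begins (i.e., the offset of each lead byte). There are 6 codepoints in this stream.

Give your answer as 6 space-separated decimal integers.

Answer: 0 2 4 6 8 11

Derivation:
Byte[0]=D9: 2-byte lead, need 1 cont bytes. acc=0x19
Byte[1]=B6: continuation. acc=(acc<<6)|0x36=0x676
Completed: cp=U+0676 (starts at byte 0)
Byte[2]=D6: 2-byte lead, need 1 cont bytes. acc=0x16
Byte[3]=B9: continuation. acc=(acc<<6)|0x39=0x5B9
Completed: cp=U+05B9 (starts at byte 2)
Byte[4]=C7: 2-byte lead, need 1 cont bytes. acc=0x7
Byte[5]=90: continuation. acc=(acc<<6)|0x10=0x1D0
Completed: cp=U+01D0 (starts at byte 4)
Byte[6]=C2: 2-byte lead, need 1 cont bytes. acc=0x2
Byte[7]=AA: continuation. acc=(acc<<6)|0x2A=0xAA
Completed: cp=U+00AA (starts at byte 6)
Byte[8]=EC: 3-byte lead, need 2 cont bytes. acc=0xC
Byte[9]=94: continuation. acc=(acc<<6)|0x14=0x314
Byte[10]=9E: continuation. acc=(acc<<6)|0x1E=0xC51E
Completed: cp=U+C51E (starts at byte 8)
Byte[11]=C8: 2-byte lead, need 1 cont bytes. acc=0x8
Byte[12]=8F: continuation. acc=(acc<<6)|0x0F=0x20F
Completed: cp=U+020F (starts at byte 11)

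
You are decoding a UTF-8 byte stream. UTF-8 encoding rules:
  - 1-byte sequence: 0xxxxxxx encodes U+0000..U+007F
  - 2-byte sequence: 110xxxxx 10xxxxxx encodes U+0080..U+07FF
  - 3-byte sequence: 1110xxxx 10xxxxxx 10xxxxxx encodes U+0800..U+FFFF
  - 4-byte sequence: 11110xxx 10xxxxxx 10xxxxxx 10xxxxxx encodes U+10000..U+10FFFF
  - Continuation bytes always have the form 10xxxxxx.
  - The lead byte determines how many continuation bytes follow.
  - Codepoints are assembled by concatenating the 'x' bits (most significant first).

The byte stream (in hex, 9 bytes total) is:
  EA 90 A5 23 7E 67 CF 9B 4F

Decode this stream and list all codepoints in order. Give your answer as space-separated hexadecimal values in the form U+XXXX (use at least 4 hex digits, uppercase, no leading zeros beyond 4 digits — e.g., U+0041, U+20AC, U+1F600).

Byte[0]=EA: 3-byte lead, need 2 cont bytes. acc=0xA
Byte[1]=90: continuation. acc=(acc<<6)|0x10=0x290
Byte[2]=A5: continuation. acc=(acc<<6)|0x25=0xA425
Completed: cp=U+A425 (starts at byte 0)
Byte[3]=23: 1-byte ASCII. cp=U+0023
Byte[4]=7E: 1-byte ASCII. cp=U+007E
Byte[5]=67: 1-byte ASCII. cp=U+0067
Byte[6]=CF: 2-byte lead, need 1 cont bytes. acc=0xF
Byte[7]=9B: continuation. acc=(acc<<6)|0x1B=0x3DB
Completed: cp=U+03DB (starts at byte 6)
Byte[8]=4F: 1-byte ASCII. cp=U+004F

Answer: U+A425 U+0023 U+007E U+0067 U+03DB U+004F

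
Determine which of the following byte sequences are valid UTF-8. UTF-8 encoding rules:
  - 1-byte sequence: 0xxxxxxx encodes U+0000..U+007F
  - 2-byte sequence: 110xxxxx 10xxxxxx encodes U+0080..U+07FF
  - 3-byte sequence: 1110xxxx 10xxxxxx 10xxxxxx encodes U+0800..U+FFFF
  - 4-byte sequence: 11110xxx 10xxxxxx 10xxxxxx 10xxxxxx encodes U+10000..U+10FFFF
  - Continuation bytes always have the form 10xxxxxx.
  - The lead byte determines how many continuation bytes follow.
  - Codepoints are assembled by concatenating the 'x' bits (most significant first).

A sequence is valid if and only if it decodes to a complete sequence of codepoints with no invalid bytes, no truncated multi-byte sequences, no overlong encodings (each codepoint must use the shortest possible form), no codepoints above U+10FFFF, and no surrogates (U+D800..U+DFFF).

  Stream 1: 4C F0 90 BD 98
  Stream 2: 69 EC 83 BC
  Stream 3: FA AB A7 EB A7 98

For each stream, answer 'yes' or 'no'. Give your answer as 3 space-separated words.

Answer: yes yes no

Derivation:
Stream 1: decodes cleanly. VALID
Stream 2: decodes cleanly. VALID
Stream 3: error at byte offset 0. INVALID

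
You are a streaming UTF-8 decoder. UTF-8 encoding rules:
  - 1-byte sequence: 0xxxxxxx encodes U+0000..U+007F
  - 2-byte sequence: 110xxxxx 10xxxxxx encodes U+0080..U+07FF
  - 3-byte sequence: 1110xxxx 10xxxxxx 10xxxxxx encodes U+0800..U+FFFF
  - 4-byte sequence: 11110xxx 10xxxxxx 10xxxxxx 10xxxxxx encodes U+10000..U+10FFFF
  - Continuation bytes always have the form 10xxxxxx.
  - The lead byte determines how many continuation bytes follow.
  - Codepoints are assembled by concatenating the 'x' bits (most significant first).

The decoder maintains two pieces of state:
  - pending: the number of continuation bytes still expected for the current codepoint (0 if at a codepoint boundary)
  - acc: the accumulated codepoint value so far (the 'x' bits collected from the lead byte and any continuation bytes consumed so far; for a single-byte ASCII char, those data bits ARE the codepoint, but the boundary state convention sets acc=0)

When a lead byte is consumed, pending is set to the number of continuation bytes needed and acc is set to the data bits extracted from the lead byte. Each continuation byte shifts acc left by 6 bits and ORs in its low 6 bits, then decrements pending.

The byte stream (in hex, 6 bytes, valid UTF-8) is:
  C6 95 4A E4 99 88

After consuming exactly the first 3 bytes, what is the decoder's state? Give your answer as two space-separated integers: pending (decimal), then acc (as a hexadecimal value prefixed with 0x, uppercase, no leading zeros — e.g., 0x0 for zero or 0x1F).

Byte[0]=C6: 2-byte lead. pending=1, acc=0x6
Byte[1]=95: continuation. acc=(acc<<6)|0x15=0x195, pending=0
Byte[2]=4A: 1-byte. pending=0, acc=0x0

Answer: 0 0x0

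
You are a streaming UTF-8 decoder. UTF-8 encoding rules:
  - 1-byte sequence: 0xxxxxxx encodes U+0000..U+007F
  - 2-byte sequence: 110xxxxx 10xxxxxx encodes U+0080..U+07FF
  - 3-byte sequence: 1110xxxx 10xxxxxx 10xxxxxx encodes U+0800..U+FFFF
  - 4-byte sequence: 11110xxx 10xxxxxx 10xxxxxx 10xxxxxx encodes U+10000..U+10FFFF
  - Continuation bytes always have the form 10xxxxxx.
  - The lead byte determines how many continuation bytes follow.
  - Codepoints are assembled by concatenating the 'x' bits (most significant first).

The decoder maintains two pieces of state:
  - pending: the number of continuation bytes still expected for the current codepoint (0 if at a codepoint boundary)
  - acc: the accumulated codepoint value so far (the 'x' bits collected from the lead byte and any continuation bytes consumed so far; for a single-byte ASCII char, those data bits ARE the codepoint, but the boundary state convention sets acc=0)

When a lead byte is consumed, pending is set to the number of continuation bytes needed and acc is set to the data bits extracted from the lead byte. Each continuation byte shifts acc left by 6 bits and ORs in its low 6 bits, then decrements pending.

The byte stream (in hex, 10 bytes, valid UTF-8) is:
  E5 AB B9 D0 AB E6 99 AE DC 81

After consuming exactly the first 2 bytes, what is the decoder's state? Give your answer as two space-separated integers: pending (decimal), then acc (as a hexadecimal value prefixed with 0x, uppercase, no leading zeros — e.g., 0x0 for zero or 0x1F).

Byte[0]=E5: 3-byte lead. pending=2, acc=0x5
Byte[1]=AB: continuation. acc=(acc<<6)|0x2B=0x16B, pending=1

Answer: 1 0x16B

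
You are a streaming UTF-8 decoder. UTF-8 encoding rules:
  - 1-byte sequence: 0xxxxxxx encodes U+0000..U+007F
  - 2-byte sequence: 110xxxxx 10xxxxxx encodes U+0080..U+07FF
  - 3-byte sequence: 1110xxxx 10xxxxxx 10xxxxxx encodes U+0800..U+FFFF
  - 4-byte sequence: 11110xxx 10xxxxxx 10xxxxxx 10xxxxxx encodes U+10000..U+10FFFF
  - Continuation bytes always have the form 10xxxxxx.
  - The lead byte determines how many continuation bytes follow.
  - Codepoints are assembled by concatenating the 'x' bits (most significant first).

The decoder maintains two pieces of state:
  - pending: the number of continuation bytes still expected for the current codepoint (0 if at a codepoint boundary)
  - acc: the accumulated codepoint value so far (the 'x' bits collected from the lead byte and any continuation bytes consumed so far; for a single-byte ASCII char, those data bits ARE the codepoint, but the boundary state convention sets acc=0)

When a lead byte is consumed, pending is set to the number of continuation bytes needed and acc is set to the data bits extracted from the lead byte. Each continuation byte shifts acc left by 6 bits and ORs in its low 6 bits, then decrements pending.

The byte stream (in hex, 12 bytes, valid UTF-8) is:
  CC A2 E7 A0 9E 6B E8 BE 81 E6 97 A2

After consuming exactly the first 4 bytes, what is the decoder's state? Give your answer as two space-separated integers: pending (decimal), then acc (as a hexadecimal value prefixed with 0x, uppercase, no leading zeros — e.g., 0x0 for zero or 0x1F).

Answer: 1 0x1E0

Derivation:
Byte[0]=CC: 2-byte lead. pending=1, acc=0xC
Byte[1]=A2: continuation. acc=(acc<<6)|0x22=0x322, pending=0
Byte[2]=E7: 3-byte lead. pending=2, acc=0x7
Byte[3]=A0: continuation. acc=(acc<<6)|0x20=0x1E0, pending=1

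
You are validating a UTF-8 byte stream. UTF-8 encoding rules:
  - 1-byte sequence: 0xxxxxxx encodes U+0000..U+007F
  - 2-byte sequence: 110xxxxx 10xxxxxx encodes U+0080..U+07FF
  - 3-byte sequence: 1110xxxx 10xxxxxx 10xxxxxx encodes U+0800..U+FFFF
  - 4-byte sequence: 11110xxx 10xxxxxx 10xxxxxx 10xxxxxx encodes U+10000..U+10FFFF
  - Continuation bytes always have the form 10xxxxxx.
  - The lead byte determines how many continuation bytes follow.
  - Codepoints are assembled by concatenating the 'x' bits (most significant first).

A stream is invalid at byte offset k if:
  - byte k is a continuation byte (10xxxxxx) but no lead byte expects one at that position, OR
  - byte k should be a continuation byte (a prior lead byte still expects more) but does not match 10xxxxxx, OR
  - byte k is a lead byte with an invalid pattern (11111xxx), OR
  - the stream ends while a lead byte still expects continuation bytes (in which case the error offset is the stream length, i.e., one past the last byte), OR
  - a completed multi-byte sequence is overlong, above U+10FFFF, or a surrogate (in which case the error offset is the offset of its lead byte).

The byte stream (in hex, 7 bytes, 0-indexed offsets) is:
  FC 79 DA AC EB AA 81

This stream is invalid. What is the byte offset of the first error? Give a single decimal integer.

Answer: 0

Derivation:
Byte[0]=FC: INVALID lead byte (not 0xxx/110x/1110/11110)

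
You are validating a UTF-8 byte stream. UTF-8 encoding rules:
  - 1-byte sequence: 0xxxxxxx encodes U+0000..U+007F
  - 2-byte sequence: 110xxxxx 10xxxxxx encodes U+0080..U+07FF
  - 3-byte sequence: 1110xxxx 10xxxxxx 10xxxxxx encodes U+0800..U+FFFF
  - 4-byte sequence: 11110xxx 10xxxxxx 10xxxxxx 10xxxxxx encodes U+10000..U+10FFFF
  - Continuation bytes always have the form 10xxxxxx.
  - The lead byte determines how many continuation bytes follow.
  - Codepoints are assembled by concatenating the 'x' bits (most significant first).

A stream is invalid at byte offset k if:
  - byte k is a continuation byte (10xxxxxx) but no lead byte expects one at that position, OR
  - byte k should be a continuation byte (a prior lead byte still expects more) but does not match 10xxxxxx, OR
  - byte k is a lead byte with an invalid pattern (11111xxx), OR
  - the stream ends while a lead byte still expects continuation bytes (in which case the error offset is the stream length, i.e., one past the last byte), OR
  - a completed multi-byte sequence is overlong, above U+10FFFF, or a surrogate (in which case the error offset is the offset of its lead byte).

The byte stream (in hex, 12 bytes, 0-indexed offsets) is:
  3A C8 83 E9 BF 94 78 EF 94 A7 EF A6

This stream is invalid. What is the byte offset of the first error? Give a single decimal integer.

Byte[0]=3A: 1-byte ASCII. cp=U+003A
Byte[1]=C8: 2-byte lead, need 1 cont bytes. acc=0x8
Byte[2]=83: continuation. acc=(acc<<6)|0x03=0x203
Completed: cp=U+0203 (starts at byte 1)
Byte[3]=E9: 3-byte lead, need 2 cont bytes. acc=0x9
Byte[4]=BF: continuation. acc=(acc<<6)|0x3F=0x27F
Byte[5]=94: continuation. acc=(acc<<6)|0x14=0x9FD4
Completed: cp=U+9FD4 (starts at byte 3)
Byte[6]=78: 1-byte ASCII. cp=U+0078
Byte[7]=EF: 3-byte lead, need 2 cont bytes. acc=0xF
Byte[8]=94: continuation. acc=(acc<<6)|0x14=0x3D4
Byte[9]=A7: continuation. acc=(acc<<6)|0x27=0xF527
Completed: cp=U+F527 (starts at byte 7)
Byte[10]=EF: 3-byte lead, need 2 cont bytes. acc=0xF
Byte[11]=A6: continuation. acc=(acc<<6)|0x26=0x3E6
Byte[12]: stream ended, expected continuation. INVALID

Answer: 12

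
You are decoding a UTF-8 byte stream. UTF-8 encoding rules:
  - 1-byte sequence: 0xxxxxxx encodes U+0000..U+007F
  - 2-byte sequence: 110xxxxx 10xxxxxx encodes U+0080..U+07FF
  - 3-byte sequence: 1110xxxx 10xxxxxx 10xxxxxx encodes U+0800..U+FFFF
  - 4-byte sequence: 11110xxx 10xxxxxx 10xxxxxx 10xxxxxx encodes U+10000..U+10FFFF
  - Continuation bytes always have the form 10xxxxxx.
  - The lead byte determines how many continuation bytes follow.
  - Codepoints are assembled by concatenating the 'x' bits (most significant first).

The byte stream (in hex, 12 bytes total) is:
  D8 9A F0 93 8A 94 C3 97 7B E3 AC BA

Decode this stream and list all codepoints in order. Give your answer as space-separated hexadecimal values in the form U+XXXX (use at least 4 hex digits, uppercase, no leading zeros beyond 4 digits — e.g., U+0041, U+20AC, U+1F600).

Answer: U+061A U+13294 U+00D7 U+007B U+3B3A

Derivation:
Byte[0]=D8: 2-byte lead, need 1 cont bytes. acc=0x18
Byte[1]=9A: continuation. acc=(acc<<6)|0x1A=0x61A
Completed: cp=U+061A (starts at byte 0)
Byte[2]=F0: 4-byte lead, need 3 cont bytes. acc=0x0
Byte[3]=93: continuation. acc=(acc<<6)|0x13=0x13
Byte[4]=8A: continuation. acc=(acc<<6)|0x0A=0x4CA
Byte[5]=94: continuation. acc=(acc<<6)|0x14=0x13294
Completed: cp=U+13294 (starts at byte 2)
Byte[6]=C3: 2-byte lead, need 1 cont bytes. acc=0x3
Byte[7]=97: continuation. acc=(acc<<6)|0x17=0xD7
Completed: cp=U+00D7 (starts at byte 6)
Byte[8]=7B: 1-byte ASCII. cp=U+007B
Byte[9]=E3: 3-byte lead, need 2 cont bytes. acc=0x3
Byte[10]=AC: continuation. acc=(acc<<6)|0x2C=0xEC
Byte[11]=BA: continuation. acc=(acc<<6)|0x3A=0x3B3A
Completed: cp=U+3B3A (starts at byte 9)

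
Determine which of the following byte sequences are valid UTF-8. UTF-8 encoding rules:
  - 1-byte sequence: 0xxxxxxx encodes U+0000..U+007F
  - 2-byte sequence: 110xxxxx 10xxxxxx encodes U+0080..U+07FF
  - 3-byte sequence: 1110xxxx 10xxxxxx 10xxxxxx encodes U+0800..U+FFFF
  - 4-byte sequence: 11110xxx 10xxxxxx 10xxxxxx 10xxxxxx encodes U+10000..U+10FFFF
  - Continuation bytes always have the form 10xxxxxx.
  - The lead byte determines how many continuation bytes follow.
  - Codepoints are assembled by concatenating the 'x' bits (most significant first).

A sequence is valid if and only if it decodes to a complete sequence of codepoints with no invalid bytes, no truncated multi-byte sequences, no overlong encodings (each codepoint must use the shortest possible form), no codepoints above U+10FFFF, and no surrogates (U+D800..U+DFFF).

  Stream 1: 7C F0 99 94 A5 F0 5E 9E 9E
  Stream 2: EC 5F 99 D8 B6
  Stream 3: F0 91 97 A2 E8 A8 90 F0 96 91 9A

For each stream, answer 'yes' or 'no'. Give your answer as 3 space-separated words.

Answer: no no yes

Derivation:
Stream 1: error at byte offset 6. INVALID
Stream 2: error at byte offset 1. INVALID
Stream 3: decodes cleanly. VALID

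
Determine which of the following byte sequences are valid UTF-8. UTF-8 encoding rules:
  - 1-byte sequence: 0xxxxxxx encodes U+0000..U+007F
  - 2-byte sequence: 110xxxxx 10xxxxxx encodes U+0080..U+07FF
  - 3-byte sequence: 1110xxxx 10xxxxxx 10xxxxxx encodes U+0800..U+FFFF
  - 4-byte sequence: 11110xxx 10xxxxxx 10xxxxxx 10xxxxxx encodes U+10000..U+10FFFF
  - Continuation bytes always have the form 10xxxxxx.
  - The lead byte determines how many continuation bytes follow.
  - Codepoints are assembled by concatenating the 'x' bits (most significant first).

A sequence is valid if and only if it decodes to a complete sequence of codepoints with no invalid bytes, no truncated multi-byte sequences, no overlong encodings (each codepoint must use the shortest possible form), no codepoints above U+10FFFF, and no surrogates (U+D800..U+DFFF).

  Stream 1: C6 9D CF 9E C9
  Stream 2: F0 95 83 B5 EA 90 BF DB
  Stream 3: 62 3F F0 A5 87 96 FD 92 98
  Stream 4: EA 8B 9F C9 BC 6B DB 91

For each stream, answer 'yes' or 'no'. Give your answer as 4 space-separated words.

Stream 1: error at byte offset 5. INVALID
Stream 2: error at byte offset 8. INVALID
Stream 3: error at byte offset 6. INVALID
Stream 4: decodes cleanly. VALID

Answer: no no no yes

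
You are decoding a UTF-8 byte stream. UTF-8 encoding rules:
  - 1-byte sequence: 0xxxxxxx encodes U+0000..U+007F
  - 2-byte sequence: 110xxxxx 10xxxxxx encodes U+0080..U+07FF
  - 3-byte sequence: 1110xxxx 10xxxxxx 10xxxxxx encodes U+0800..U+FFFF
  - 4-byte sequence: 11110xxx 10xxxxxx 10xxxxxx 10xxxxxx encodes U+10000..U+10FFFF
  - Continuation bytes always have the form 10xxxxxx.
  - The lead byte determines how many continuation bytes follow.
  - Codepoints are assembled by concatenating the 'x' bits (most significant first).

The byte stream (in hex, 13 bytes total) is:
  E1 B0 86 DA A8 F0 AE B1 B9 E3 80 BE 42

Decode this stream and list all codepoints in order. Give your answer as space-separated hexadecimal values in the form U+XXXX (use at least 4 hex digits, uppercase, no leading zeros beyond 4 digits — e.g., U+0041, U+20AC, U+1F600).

Byte[0]=E1: 3-byte lead, need 2 cont bytes. acc=0x1
Byte[1]=B0: continuation. acc=(acc<<6)|0x30=0x70
Byte[2]=86: continuation. acc=(acc<<6)|0x06=0x1C06
Completed: cp=U+1C06 (starts at byte 0)
Byte[3]=DA: 2-byte lead, need 1 cont bytes. acc=0x1A
Byte[4]=A8: continuation. acc=(acc<<6)|0x28=0x6A8
Completed: cp=U+06A8 (starts at byte 3)
Byte[5]=F0: 4-byte lead, need 3 cont bytes. acc=0x0
Byte[6]=AE: continuation. acc=(acc<<6)|0x2E=0x2E
Byte[7]=B1: continuation. acc=(acc<<6)|0x31=0xBB1
Byte[8]=B9: continuation. acc=(acc<<6)|0x39=0x2EC79
Completed: cp=U+2EC79 (starts at byte 5)
Byte[9]=E3: 3-byte lead, need 2 cont bytes. acc=0x3
Byte[10]=80: continuation. acc=(acc<<6)|0x00=0xC0
Byte[11]=BE: continuation. acc=(acc<<6)|0x3E=0x303E
Completed: cp=U+303E (starts at byte 9)
Byte[12]=42: 1-byte ASCII. cp=U+0042

Answer: U+1C06 U+06A8 U+2EC79 U+303E U+0042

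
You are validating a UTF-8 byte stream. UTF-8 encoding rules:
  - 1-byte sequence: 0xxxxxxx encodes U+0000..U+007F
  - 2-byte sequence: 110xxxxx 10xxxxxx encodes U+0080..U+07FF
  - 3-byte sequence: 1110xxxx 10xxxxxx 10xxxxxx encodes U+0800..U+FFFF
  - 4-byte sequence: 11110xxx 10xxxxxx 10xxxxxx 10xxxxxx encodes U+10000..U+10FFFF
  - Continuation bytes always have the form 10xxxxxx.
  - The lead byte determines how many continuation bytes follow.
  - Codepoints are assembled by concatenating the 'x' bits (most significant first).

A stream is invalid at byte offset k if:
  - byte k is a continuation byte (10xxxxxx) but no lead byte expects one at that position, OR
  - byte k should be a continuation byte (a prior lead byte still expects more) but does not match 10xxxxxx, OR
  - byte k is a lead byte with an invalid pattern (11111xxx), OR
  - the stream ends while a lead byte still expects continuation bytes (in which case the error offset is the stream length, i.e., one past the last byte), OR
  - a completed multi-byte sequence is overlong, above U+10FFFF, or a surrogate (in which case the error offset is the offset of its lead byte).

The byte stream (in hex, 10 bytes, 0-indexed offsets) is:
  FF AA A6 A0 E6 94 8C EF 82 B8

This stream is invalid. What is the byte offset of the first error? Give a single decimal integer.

Answer: 0

Derivation:
Byte[0]=FF: INVALID lead byte (not 0xxx/110x/1110/11110)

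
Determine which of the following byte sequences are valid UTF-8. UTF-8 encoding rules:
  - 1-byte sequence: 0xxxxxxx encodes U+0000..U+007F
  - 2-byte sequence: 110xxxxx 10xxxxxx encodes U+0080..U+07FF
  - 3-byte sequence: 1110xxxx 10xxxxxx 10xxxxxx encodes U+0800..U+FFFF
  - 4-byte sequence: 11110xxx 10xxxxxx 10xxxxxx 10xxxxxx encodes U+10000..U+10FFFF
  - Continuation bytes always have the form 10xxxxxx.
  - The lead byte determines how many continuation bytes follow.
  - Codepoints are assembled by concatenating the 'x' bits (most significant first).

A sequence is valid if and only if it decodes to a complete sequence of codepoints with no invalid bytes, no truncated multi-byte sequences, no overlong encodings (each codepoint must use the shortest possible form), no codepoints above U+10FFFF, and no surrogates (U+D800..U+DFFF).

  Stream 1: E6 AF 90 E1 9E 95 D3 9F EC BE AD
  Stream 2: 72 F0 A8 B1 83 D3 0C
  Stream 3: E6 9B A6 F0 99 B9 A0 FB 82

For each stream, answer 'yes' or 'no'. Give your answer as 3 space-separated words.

Answer: yes no no

Derivation:
Stream 1: decodes cleanly. VALID
Stream 2: error at byte offset 6. INVALID
Stream 3: error at byte offset 7. INVALID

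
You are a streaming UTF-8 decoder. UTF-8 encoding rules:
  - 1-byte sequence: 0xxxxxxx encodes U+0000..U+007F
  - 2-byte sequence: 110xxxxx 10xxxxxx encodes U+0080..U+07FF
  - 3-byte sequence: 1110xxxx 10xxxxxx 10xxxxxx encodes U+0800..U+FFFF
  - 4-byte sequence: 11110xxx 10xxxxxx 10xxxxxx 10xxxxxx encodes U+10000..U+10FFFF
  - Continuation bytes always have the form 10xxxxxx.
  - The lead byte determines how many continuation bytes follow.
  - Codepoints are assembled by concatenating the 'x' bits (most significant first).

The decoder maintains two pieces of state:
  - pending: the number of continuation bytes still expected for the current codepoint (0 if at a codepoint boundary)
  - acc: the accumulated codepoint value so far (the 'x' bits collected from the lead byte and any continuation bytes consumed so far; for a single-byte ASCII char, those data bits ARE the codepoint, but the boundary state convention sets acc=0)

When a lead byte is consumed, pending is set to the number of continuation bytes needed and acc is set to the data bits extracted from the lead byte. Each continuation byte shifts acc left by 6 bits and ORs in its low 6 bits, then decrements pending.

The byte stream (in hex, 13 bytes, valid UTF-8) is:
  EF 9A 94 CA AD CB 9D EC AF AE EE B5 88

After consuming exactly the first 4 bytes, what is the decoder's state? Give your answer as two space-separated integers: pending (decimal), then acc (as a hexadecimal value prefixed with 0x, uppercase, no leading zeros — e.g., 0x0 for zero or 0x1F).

Answer: 1 0xA

Derivation:
Byte[0]=EF: 3-byte lead. pending=2, acc=0xF
Byte[1]=9A: continuation. acc=(acc<<6)|0x1A=0x3DA, pending=1
Byte[2]=94: continuation. acc=(acc<<6)|0x14=0xF694, pending=0
Byte[3]=CA: 2-byte lead. pending=1, acc=0xA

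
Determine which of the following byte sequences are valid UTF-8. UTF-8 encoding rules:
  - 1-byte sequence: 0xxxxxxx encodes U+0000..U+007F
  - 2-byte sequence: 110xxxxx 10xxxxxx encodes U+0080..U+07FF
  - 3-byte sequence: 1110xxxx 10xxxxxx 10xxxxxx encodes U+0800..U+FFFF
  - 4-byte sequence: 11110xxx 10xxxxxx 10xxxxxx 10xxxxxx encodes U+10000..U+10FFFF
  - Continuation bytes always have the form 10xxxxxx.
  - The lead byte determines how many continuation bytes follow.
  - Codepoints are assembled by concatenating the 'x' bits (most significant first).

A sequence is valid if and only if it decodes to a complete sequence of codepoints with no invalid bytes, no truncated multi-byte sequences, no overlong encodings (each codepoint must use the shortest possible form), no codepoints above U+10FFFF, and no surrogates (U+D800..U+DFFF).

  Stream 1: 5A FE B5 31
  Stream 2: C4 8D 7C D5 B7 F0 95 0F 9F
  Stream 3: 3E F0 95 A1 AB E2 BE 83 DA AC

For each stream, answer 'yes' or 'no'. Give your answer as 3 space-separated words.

Stream 1: error at byte offset 1. INVALID
Stream 2: error at byte offset 7. INVALID
Stream 3: decodes cleanly. VALID

Answer: no no yes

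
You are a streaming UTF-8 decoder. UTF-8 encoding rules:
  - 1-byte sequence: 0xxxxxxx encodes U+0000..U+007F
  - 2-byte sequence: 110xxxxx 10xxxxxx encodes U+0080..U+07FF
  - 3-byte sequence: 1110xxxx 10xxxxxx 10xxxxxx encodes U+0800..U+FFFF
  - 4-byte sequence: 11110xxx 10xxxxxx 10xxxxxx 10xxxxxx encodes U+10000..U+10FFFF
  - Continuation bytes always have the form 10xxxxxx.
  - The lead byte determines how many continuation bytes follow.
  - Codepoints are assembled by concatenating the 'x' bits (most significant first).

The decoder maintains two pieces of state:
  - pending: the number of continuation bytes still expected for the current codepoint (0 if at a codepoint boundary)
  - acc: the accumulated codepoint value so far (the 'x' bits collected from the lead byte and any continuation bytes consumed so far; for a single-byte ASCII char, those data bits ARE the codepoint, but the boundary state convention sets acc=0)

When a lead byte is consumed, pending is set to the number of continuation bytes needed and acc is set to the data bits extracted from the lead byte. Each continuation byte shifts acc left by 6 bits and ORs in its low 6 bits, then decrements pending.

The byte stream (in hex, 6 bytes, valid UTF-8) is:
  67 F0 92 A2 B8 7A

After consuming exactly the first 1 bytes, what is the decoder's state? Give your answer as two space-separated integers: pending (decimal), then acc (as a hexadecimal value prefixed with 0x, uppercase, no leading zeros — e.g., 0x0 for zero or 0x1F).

Byte[0]=67: 1-byte. pending=0, acc=0x0

Answer: 0 0x0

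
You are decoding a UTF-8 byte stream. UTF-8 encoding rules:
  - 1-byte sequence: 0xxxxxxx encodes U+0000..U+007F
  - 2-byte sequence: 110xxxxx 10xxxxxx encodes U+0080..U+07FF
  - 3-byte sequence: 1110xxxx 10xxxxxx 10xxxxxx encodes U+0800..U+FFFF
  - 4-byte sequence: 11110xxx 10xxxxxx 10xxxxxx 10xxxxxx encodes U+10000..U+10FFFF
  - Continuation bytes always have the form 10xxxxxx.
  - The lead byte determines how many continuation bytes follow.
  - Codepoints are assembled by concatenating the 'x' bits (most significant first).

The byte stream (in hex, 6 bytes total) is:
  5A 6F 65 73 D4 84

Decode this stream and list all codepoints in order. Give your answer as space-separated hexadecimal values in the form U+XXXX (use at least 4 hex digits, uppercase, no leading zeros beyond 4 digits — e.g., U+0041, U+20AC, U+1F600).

Answer: U+005A U+006F U+0065 U+0073 U+0504

Derivation:
Byte[0]=5A: 1-byte ASCII. cp=U+005A
Byte[1]=6F: 1-byte ASCII. cp=U+006F
Byte[2]=65: 1-byte ASCII. cp=U+0065
Byte[3]=73: 1-byte ASCII. cp=U+0073
Byte[4]=D4: 2-byte lead, need 1 cont bytes. acc=0x14
Byte[5]=84: continuation. acc=(acc<<6)|0x04=0x504
Completed: cp=U+0504 (starts at byte 4)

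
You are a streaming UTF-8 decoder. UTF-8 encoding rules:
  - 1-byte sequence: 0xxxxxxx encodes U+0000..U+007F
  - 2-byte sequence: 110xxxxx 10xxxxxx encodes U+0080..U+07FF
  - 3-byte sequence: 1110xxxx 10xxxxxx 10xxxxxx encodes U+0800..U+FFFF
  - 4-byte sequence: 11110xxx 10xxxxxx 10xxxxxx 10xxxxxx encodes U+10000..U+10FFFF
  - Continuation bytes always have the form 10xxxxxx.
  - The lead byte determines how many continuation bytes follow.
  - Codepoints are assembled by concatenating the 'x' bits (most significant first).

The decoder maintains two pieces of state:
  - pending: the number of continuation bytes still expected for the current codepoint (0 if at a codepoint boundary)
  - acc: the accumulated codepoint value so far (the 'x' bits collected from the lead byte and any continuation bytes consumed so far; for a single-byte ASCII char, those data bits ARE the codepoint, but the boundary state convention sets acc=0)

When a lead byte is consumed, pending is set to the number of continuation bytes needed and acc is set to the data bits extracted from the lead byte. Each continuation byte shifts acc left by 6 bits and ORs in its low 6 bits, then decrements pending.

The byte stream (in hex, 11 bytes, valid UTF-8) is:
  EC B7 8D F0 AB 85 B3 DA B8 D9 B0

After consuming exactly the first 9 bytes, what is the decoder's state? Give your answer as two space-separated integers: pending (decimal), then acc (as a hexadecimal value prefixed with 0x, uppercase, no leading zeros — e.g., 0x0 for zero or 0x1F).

Answer: 0 0x6B8

Derivation:
Byte[0]=EC: 3-byte lead. pending=2, acc=0xC
Byte[1]=B7: continuation. acc=(acc<<6)|0x37=0x337, pending=1
Byte[2]=8D: continuation. acc=(acc<<6)|0x0D=0xCDCD, pending=0
Byte[3]=F0: 4-byte lead. pending=3, acc=0x0
Byte[4]=AB: continuation. acc=(acc<<6)|0x2B=0x2B, pending=2
Byte[5]=85: continuation. acc=(acc<<6)|0x05=0xAC5, pending=1
Byte[6]=B3: continuation. acc=(acc<<6)|0x33=0x2B173, pending=0
Byte[7]=DA: 2-byte lead. pending=1, acc=0x1A
Byte[8]=B8: continuation. acc=(acc<<6)|0x38=0x6B8, pending=0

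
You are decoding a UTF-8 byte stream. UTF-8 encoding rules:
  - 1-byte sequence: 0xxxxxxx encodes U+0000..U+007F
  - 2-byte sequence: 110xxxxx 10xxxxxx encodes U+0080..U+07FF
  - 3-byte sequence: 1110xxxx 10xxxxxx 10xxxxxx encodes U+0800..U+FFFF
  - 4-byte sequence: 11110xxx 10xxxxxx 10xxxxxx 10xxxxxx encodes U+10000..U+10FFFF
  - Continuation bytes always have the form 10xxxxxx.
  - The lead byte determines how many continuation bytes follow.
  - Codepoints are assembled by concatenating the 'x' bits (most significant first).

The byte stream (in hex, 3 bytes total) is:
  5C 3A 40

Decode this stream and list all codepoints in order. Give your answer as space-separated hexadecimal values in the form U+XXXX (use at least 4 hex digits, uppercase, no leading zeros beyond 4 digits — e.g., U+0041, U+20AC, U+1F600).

Answer: U+005C U+003A U+0040

Derivation:
Byte[0]=5C: 1-byte ASCII. cp=U+005C
Byte[1]=3A: 1-byte ASCII. cp=U+003A
Byte[2]=40: 1-byte ASCII. cp=U+0040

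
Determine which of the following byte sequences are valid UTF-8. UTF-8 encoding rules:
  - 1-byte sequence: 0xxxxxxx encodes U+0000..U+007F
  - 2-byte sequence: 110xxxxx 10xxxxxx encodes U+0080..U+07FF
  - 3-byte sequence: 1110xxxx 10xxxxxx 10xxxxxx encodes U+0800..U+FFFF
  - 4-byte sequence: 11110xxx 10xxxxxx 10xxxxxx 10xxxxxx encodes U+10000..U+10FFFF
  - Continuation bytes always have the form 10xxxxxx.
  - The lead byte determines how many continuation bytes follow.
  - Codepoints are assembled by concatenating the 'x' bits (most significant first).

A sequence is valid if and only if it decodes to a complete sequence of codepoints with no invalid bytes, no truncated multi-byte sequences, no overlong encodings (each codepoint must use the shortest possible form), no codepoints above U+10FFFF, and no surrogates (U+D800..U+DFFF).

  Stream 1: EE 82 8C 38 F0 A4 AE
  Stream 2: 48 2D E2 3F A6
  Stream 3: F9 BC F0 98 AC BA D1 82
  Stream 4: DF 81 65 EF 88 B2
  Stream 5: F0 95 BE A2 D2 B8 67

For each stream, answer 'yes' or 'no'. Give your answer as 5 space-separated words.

Stream 1: error at byte offset 7. INVALID
Stream 2: error at byte offset 3. INVALID
Stream 3: error at byte offset 0. INVALID
Stream 4: decodes cleanly. VALID
Stream 5: decodes cleanly. VALID

Answer: no no no yes yes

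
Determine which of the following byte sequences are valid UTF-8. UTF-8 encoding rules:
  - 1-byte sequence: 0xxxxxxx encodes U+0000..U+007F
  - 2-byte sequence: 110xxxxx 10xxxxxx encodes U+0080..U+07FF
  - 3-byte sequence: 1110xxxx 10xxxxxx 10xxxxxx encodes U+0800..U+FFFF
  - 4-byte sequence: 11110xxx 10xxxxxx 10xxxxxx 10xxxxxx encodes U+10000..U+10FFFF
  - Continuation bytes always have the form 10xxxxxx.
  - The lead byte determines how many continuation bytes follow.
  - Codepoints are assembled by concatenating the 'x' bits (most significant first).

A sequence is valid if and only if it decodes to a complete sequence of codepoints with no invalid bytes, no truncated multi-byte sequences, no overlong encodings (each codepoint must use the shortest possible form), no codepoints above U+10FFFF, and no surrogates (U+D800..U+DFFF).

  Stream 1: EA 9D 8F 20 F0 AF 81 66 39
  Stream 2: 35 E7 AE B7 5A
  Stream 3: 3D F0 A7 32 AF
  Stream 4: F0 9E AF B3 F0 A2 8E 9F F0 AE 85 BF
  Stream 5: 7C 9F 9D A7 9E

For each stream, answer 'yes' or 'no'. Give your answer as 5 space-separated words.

Answer: no yes no yes no

Derivation:
Stream 1: error at byte offset 7. INVALID
Stream 2: decodes cleanly. VALID
Stream 3: error at byte offset 3. INVALID
Stream 4: decodes cleanly. VALID
Stream 5: error at byte offset 1. INVALID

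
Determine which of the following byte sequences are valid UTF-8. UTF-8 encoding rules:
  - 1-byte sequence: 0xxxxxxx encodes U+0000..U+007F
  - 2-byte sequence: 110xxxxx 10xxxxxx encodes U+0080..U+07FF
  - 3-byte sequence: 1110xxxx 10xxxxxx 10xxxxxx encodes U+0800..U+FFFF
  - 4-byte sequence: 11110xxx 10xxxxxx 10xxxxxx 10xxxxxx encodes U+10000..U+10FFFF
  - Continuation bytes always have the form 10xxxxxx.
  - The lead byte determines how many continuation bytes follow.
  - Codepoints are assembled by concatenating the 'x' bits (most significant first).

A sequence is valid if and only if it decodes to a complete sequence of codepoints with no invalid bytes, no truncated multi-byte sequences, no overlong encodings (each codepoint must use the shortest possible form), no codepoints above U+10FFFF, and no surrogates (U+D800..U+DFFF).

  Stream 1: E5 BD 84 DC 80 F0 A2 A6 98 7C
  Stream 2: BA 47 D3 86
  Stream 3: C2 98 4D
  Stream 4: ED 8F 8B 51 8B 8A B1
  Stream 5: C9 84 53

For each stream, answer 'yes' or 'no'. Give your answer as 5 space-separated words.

Stream 1: decodes cleanly. VALID
Stream 2: error at byte offset 0. INVALID
Stream 3: decodes cleanly. VALID
Stream 4: error at byte offset 4. INVALID
Stream 5: decodes cleanly. VALID

Answer: yes no yes no yes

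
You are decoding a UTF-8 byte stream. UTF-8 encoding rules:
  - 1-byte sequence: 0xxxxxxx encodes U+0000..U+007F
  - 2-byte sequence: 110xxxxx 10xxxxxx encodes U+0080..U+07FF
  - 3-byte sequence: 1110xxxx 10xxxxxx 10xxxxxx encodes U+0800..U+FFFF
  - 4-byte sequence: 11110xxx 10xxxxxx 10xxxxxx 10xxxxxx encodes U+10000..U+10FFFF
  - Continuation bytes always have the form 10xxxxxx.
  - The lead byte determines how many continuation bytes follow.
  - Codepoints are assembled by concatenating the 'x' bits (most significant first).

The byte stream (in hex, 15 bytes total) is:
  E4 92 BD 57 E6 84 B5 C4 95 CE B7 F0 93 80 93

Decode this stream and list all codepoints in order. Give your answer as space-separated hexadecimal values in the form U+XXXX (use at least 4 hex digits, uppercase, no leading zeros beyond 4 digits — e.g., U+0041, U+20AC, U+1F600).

Byte[0]=E4: 3-byte lead, need 2 cont bytes. acc=0x4
Byte[1]=92: continuation. acc=(acc<<6)|0x12=0x112
Byte[2]=BD: continuation. acc=(acc<<6)|0x3D=0x44BD
Completed: cp=U+44BD (starts at byte 0)
Byte[3]=57: 1-byte ASCII. cp=U+0057
Byte[4]=E6: 3-byte lead, need 2 cont bytes. acc=0x6
Byte[5]=84: continuation. acc=(acc<<6)|0x04=0x184
Byte[6]=B5: continuation. acc=(acc<<6)|0x35=0x6135
Completed: cp=U+6135 (starts at byte 4)
Byte[7]=C4: 2-byte lead, need 1 cont bytes. acc=0x4
Byte[8]=95: continuation. acc=(acc<<6)|0x15=0x115
Completed: cp=U+0115 (starts at byte 7)
Byte[9]=CE: 2-byte lead, need 1 cont bytes. acc=0xE
Byte[10]=B7: continuation. acc=(acc<<6)|0x37=0x3B7
Completed: cp=U+03B7 (starts at byte 9)
Byte[11]=F0: 4-byte lead, need 3 cont bytes. acc=0x0
Byte[12]=93: continuation. acc=(acc<<6)|0x13=0x13
Byte[13]=80: continuation. acc=(acc<<6)|0x00=0x4C0
Byte[14]=93: continuation. acc=(acc<<6)|0x13=0x13013
Completed: cp=U+13013 (starts at byte 11)

Answer: U+44BD U+0057 U+6135 U+0115 U+03B7 U+13013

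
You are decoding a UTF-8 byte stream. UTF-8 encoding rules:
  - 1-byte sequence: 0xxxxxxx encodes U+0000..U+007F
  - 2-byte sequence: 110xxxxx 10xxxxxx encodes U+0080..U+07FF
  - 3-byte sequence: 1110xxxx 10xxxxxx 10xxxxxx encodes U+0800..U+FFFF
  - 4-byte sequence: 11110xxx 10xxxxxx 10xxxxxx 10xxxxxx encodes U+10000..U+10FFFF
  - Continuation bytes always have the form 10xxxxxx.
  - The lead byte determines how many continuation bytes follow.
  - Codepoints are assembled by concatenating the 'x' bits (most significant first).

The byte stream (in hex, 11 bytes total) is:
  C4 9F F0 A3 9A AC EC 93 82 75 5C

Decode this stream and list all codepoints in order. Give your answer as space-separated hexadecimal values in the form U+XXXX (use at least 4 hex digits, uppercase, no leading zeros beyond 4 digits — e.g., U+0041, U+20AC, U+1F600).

Answer: U+011F U+236AC U+C4C2 U+0075 U+005C

Derivation:
Byte[0]=C4: 2-byte lead, need 1 cont bytes. acc=0x4
Byte[1]=9F: continuation. acc=(acc<<6)|0x1F=0x11F
Completed: cp=U+011F (starts at byte 0)
Byte[2]=F0: 4-byte lead, need 3 cont bytes. acc=0x0
Byte[3]=A3: continuation. acc=(acc<<6)|0x23=0x23
Byte[4]=9A: continuation. acc=(acc<<6)|0x1A=0x8DA
Byte[5]=AC: continuation. acc=(acc<<6)|0x2C=0x236AC
Completed: cp=U+236AC (starts at byte 2)
Byte[6]=EC: 3-byte lead, need 2 cont bytes. acc=0xC
Byte[7]=93: continuation. acc=(acc<<6)|0x13=0x313
Byte[8]=82: continuation. acc=(acc<<6)|0x02=0xC4C2
Completed: cp=U+C4C2 (starts at byte 6)
Byte[9]=75: 1-byte ASCII. cp=U+0075
Byte[10]=5C: 1-byte ASCII. cp=U+005C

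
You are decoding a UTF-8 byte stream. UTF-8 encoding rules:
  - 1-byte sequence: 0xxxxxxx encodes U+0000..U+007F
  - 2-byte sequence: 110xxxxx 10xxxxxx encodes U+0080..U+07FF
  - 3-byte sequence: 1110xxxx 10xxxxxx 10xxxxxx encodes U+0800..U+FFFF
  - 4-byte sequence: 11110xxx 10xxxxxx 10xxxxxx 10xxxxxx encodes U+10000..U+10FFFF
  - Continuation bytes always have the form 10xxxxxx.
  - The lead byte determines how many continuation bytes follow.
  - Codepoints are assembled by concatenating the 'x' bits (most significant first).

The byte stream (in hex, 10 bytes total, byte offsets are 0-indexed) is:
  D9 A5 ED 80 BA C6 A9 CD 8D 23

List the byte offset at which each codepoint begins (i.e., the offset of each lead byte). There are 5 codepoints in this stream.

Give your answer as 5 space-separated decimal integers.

Answer: 0 2 5 7 9

Derivation:
Byte[0]=D9: 2-byte lead, need 1 cont bytes. acc=0x19
Byte[1]=A5: continuation. acc=(acc<<6)|0x25=0x665
Completed: cp=U+0665 (starts at byte 0)
Byte[2]=ED: 3-byte lead, need 2 cont bytes. acc=0xD
Byte[3]=80: continuation. acc=(acc<<6)|0x00=0x340
Byte[4]=BA: continuation. acc=(acc<<6)|0x3A=0xD03A
Completed: cp=U+D03A (starts at byte 2)
Byte[5]=C6: 2-byte lead, need 1 cont bytes. acc=0x6
Byte[6]=A9: continuation. acc=(acc<<6)|0x29=0x1A9
Completed: cp=U+01A9 (starts at byte 5)
Byte[7]=CD: 2-byte lead, need 1 cont bytes. acc=0xD
Byte[8]=8D: continuation. acc=(acc<<6)|0x0D=0x34D
Completed: cp=U+034D (starts at byte 7)
Byte[9]=23: 1-byte ASCII. cp=U+0023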